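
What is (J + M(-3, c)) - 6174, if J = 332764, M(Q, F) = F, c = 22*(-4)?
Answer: 326502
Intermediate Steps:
c = -88
(J + M(-3, c)) - 6174 = (332764 - 88) - 6174 = 332676 - 6174 = 326502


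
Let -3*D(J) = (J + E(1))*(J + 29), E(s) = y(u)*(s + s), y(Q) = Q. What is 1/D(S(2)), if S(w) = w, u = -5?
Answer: 3/248 ≈ 0.012097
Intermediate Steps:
E(s) = -10*s (E(s) = -5*(s + s) = -10*s)
D(J) = -(-10 + J)*(29 + J)/3 (D(J) = -(J - 10*1)*(J + 29)/3 = -(J - 10)*(29 + J)/3 = -(-10 + J)*(29 + J)/3)
1/D(S(2)) = 1/(290/3 - 19/3*2 - ⅓*2²) = 1/(290/3 - 38/3 - ⅓*4) = 1/(290/3 - 38/3 - 4/3) = 1/(248/3) = 3/248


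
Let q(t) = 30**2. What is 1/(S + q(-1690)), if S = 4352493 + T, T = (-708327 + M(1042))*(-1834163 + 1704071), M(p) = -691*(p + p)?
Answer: 1/279490233525 ≈ 3.5779e-12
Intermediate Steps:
q(t) = 900
M(p) = -1382*p
T = 279485880132 (T = (-708327 - 1382*1042)*(-1834163 + 1704071) = (-708327 - 1440044)*(-130092) = -2148371*(-130092) = 279485880132)
S = 279490232625 (S = 4352493 + 279485880132 = 279490232625)
1/(S + q(-1690)) = 1/(279490232625 + 900) = 1/279490233525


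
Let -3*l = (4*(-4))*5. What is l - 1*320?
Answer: -880/3 ≈ -293.33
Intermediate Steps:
l = 80/3 (l = -4*(-4)*5/3 = -(-16)*5/3 = -⅓*(-80) = 80/3 ≈ 26.667)
l - 1*320 = 80/3 - 1*320 = 80/3 - 320 = -880/3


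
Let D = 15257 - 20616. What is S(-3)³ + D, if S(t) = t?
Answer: -5386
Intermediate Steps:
D = -5359
S(-3)³ + D = (-3)³ - 5359 = -27 - 5359 = -5386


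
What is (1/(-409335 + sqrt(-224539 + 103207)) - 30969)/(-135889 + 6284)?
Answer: 1729672985835356/7238666644434995 + 2*I*sqrt(30333)/21715999933304985 ≈ 0.23895 + 1.604e-14*I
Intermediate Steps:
(1/(-409335 + sqrt(-224539 + 103207)) - 30969)/(-135889 + 6284) = (1/(-409335 + sqrt(-121332)) - 30969)/(-129605) = (1/(-409335 + 2*I*sqrt(30333)) - 30969)*(-1/129605) = (-30969 + 1/(-409335 + 2*I*sqrt(30333)))*(-1/129605) = 30969/129605 - 1/(129605*(-409335 + 2*I*sqrt(30333)))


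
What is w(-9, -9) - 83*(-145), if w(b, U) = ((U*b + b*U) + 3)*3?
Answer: 12530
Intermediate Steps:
w(b, U) = 9 + 6*U*b (w(b, U) = ((U*b + U*b) + 3)*3 = (2*U*b + 3)*3 = (3 + 2*U*b)*3 = 9 + 6*U*b)
w(-9, -9) - 83*(-145) = (9 + 6*(-9)*(-9)) - 83*(-145) = (9 + 486) + 12035 = 495 + 12035 = 12530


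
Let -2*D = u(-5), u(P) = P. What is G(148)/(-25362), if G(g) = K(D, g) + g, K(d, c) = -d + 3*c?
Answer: -131/5636 ≈ -0.023243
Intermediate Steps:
D = 5/2 (D = -1/2*(-5) = 5/2 ≈ 2.5000)
G(g) = -5/2 + 4*g (G(g) = (-1*5/2 + 3*g) + g = (-5/2 + 3*g) + g = -5/2 + 4*g)
G(148)/(-25362) = (-5/2 + 4*148)/(-25362) = (-5/2 + 592)*(-1/25362) = (1179/2)*(-1/25362) = -131/5636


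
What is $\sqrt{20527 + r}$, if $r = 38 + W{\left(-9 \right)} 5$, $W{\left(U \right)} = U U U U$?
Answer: $3 \sqrt{5930} \approx 231.02$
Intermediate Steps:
$W{\left(U \right)} = U^{4}$ ($W{\left(U \right)} = U^{2} U^{2} = U^{4}$)
$r = 32843$ ($r = 38 + \left(-9\right)^{4} \cdot 5 = 38 + 6561 \cdot 5 = 38 + 32805 = 32843$)
$\sqrt{20527 + r} = \sqrt{20527 + 32843} = \sqrt{53370} = 3 \sqrt{5930}$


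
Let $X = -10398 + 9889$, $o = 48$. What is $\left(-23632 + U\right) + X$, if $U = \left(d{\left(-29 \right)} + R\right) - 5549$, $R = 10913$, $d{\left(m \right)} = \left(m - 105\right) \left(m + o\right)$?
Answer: $-21323$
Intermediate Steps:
$d{\left(m \right)} = \left(-105 + m\right) \left(48 + m\right)$ ($d{\left(m \right)} = \left(m - 105\right) \left(m + 48\right) = \left(-105 + m\right) \left(48 + m\right)$)
$X = -509$
$U = 2818$ ($U = \left(\left(-5040 + \left(-29\right)^{2} - -1653\right) + 10913\right) - 5549 = \left(\left(-5040 + 841 + 1653\right) + 10913\right) - 5549 = \left(-2546 + 10913\right) - 5549 = 8367 - 5549 = 2818$)
$\left(-23632 + U\right) + X = \left(-23632 + 2818\right) - 509 = -20814 - 509 = -21323$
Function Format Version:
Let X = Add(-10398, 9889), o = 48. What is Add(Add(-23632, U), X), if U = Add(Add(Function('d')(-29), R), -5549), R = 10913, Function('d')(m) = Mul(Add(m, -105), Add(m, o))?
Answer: -21323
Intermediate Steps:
Function('d')(m) = Mul(Add(-105, m), Add(48, m)) (Function('d')(m) = Mul(Add(m, -105), Add(m, 48)) = Mul(Add(-105, m), Add(48, m)))
X = -509
U = 2818 (U = Add(Add(Add(-5040, Pow(-29, 2), Mul(-57, -29)), 10913), -5549) = Add(Add(Add(-5040, 841, 1653), 10913), -5549) = Add(Add(-2546, 10913), -5549) = Add(8367, -5549) = 2818)
Add(Add(-23632, U), X) = Add(Add(-23632, 2818), -509) = Add(-20814, -509) = -21323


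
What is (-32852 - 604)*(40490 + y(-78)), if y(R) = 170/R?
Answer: -17609286800/13 ≈ -1.3546e+9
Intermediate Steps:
(-32852 - 604)*(40490 + y(-78)) = (-32852 - 604)*(40490 + 170/(-78)) = -33456*(40490 + 170*(-1/78)) = -33456*(40490 - 85/39) = -33456*1579025/39 = -17609286800/13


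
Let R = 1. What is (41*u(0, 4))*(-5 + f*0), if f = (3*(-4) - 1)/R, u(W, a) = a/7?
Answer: -820/7 ≈ -117.14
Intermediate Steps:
u(W, a) = a/7 (u(W, a) = a*(1/7) = a/7)
f = -13 (f = (3*(-4) - 1)/1 = (-12 - 1)*1 = -13*1 = -13)
(41*u(0, 4))*(-5 + f*0) = (41*((1/7)*4))*(-5 - 13*0) = (41*(4/7))*(-5 + 0) = (164/7)*(-5) = -820/7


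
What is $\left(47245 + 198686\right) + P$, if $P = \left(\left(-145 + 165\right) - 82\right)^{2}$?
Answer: $249775$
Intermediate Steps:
$P = 3844$ ($P = \left(20 - 82\right)^{2} = \left(-62\right)^{2} = 3844$)
$\left(47245 + 198686\right) + P = \left(47245 + 198686\right) + 3844 = 245931 + 3844 = 249775$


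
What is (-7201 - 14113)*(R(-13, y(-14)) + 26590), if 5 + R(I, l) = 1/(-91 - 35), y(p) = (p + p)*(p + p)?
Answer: -35697848813/63 ≈ -5.6663e+8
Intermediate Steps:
y(p) = 4*p² (y(p) = (2*p)*(2*p) = 4*p²)
R(I, l) = -631/126 (R(I, l) = -5 + 1/(-91 - 35) = -5 + 1/(-126) = -5 - 1/126 = -631/126)
(-7201 - 14113)*(R(-13, y(-14)) + 26590) = (-7201 - 14113)*(-631/126 + 26590) = -21314*3349709/126 = -35697848813/63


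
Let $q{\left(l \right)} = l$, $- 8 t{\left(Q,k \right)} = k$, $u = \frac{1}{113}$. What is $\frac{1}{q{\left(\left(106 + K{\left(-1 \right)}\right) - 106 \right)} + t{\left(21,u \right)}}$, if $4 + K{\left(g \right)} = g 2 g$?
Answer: $- \frac{904}{1809} \approx -0.49972$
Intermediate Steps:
$K{\left(g \right)} = -4 + 2 g^{2}$ ($K{\left(g \right)} = -4 + g 2 g = -4 + 2 g g = -4 + 2 g^{2}$)
$u = \frac{1}{113} \approx 0.0088496$
$t{\left(Q,k \right)} = - \frac{k}{8}$
$\frac{1}{q{\left(\left(106 + K{\left(-1 \right)}\right) - 106 \right)} + t{\left(21,u \right)}} = \frac{1}{\left(\left(106 - \left(4 - 2 \left(-1\right)^{2}\right)\right) - 106\right) - \frac{1}{904}} = \frac{1}{\left(\left(106 + \left(-4 + 2 \cdot 1\right)\right) - 106\right) - \frac{1}{904}} = \frac{1}{\left(\left(106 + \left(-4 + 2\right)\right) - 106\right) - \frac{1}{904}} = \frac{1}{\left(\left(106 - 2\right) - 106\right) - \frac{1}{904}} = \frac{1}{\left(104 - 106\right) - \frac{1}{904}} = \frac{1}{-2 - \frac{1}{904}} = \frac{1}{- \frac{1809}{904}} = - \frac{904}{1809}$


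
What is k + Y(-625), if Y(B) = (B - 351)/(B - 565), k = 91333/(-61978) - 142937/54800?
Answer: -4956118959/1519439600 ≈ -3.2618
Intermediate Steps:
k = -364842047/89378800 (k = 91333*(-1/61978) - 142937*1/54800 = -4807/3262 - 142937/54800 = -364842047/89378800 ≈ -4.0820)
Y(B) = (-351 + B)/(-565 + B)
k + Y(-625) = -364842047/89378800 + (-351 - 625)/(-565 - 625) = -364842047/89378800 - 976/(-1190) = -364842047/89378800 - 1/1190*(-976) = -364842047/89378800 + 488/595 = -4956118959/1519439600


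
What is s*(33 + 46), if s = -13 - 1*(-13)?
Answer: 0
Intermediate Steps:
s = 0 (s = -13 + 13 = 0)
s*(33 + 46) = 0*(33 + 46) = 0*79 = 0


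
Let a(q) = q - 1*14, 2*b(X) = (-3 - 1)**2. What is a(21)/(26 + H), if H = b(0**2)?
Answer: 7/34 ≈ 0.20588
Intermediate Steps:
b(X) = 8 (b(X) = (-3 - 1)**2/2 = (1/2)*(-4)**2 = (1/2)*16 = 8)
H = 8
a(q) = -14 + q (a(q) = q - 14 = -14 + q)
a(21)/(26 + H) = (-14 + 21)/(26 + 8) = 7/34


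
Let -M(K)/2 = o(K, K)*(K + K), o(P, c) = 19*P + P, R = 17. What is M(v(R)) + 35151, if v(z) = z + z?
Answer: -57329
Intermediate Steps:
v(z) = 2*z
o(P, c) = 20*P
M(K) = -80*K² (M(K) = -2*20*K*(K + K) = -2*20*K*2*K = -80*K²)
M(v(R)) + 35151 = -80*(2*17)² + 35151 = -80*34² + 35151 = -80*1156 + 35151 = -92480 + 35151 = -57329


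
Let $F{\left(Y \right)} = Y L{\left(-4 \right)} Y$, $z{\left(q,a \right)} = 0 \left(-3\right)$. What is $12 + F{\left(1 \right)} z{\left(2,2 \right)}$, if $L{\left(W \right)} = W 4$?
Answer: $12$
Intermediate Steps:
$z{\left(q,a \right)} = 0$
$L{\left(W \right)} = 4 W$
$F{\left(Y \right)} = - 16 Y^{2}$ ($F{\left(Y \right)} = Y 4 \left(-4\right) Y = Y \left(-16\right) Y = - 16 Y Y = - 16 Y^{2}$)
$12 + F{\left(1 \right)} z{\left(2,2 \right)} = 12 + - 16 \cdot 1^{2} \cdot 0 = 12 + \left(-16\right) 1 \cdot 0 = 12 - 0 = 12 + 0 = 12$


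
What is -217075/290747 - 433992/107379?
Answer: -49830389483/10406707371 ≈ -4.7883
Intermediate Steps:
-217075/290747 - 433992/107379 = -217075*1/290747 - 433992*1/107379 = -217075/290747 - 144664/35793 = -49830389483/10406707371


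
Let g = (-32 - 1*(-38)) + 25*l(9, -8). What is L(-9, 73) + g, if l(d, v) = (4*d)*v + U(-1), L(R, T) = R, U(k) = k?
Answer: -7228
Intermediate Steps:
l(d, v) = -1 + 4*d*v (l(d, v) = (4*d)*v - 1 = 4*d*v - 1 = -1 + 4*d*v)
g = -7219 (g = (-32 - 1*(-38)) + 25*(-1 + 4*9*(-8)) = (-32 + 38) + 25*(-1 - 288) = 6 + 25*(-289) = 6 - 7225 = -7219)
L(-9, 73) + g = -9 - 7219 = -7228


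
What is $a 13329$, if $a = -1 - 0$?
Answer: $-13329$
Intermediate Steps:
$a = -1$ ($a = -1 + 0 = -1$)
$a 13329 = \left(-1\right) 13329 = -13329$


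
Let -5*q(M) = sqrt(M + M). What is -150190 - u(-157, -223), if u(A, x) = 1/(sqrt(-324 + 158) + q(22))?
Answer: -150190 + 5*sqrt(11)/2097 + 25*I*sqrt(166)/4194 ≈ -1.5019e+5 + 0.076801*I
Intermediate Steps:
q(M) = -sqrt(2)*sqrt(M)/5 (q(M) = -sqrt(M + M)/5 = -sqrt(2)*sqrt(M)/5)
u(A, x) = 1/(-2*sqrt(11)/5 + I*sqrt(166)) (u(A, x) = 1/(sqrt(-324 + 158) - sqrt(2)*sqrt(22)/5) = 1/(sqrt(-166) - 2*sqrt(11)/5) = 1/(I*sqrt(166) - 2*sqrt(11)/5) = 1/(-2*sqrt(11)/5 + I*sqrt(166)))
-150190 - u(-157, -223) = -150190 - (-5*sqrt(11)/2097 - 25*I*sqrt(166)/4194) = -150190 + (5*sqrt(11)/2097 + 25*I*sqrt(166)/4194) = -150190 + 5*sqrt(11)/2097 + 25*I*sqrt(166)/4194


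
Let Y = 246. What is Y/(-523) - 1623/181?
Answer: -893355/94663 ≈ -9.4372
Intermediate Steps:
Y/(-523) - 1623/181 = 246/(-523) - 1623/181 = 246*(-1/523) - 1623*1/181 = -246/523 - 1623/181 = -893355/94663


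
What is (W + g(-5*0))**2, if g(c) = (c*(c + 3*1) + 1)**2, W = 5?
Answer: 36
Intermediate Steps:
g(c) = (1 + c*(3 + c))**2 (g(c) = (c*(c + 3) + 1)**2 = (c*(3 + c) + 1)**2 = (1 + c*(3 + c))**2)
(W + g(-5*0))**2 = (5 + (1 + (-5*0)**2 + 3*(-5*0))**2)**2 = (5 + (1 + 0**2 + 3*0)**2)**2 = (5 + (1 + 0 + 0)**2)**2 = (5 + 1**2)**2 = (5 + 1)**2 = 6**2 = 36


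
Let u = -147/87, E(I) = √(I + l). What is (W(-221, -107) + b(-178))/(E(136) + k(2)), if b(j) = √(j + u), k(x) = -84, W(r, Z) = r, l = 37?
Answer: 18564/6883 + 221*√173/6883 - 252*I*√16791/199607 - 3*I*√2904843/199607 ≈ 3.1194 - 0.18921*I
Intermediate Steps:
E(I) = √(37 + I) (E(I) = √(I + 37) = √(37 + I))
u = -49/29 (u = -147*1/87 = -49/29 ≈ -1.6897)
b(j) = √(-49/29 + j) (b(j) = √(j - 49/29) = √(-49/29 + j))
(W(-221, -107) + b(-178))/(E(136) + k(2)) = (-221 + √(-1421 + 841*(-178))/29)/(√(37 + 136) - 84) = (-221 + √(-1421 - 149698)/29)/(√173 - 84) = (-221 + √(-151119)/29)/(-84 + √173) = (-221 + (3*I*√16791)/29)/(-84 + √173) = (-221 + 3*I*√16791/29)/(-84 + √173)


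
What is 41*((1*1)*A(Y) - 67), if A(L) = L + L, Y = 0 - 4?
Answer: -3075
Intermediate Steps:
Y = -4
A(L) = 2*L
41*((1*1)*A(Y) - 67) = 41*((1*1)*(2*(-4)) - 67) = 41*(1*(-8) - 67) = 41*(-8 - 67) = 41*(-75) = -3075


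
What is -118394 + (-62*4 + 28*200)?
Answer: -113042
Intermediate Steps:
-118394 + (-62*4 + 28*200) = -118394 + (-248 + 5600) = -118394 + 5352 = -113042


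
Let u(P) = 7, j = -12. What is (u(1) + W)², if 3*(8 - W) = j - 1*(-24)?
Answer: 121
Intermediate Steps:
W = 4 (W = 8 - (-12 - 1*(-24))/3 = 8 - (-12 + 24)/3 = 8 - ⅓*12 = 8 - 4 = 4)
(u(1) + W)² = (7 + 4)² = 11² = 121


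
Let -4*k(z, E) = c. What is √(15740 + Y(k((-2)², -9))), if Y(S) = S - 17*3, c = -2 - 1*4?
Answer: √62762/2 ≈ 125.26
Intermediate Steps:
c = -6 (c = -2 - 4 = -6)
k(z, E) = 3/2 (k(z, E) = -¼*(-6) = 3/2)
Y(S) = -51 + S (Y(S) = S - 51 = -51 + S)
√(15740 + Y(k((-2)², -9))) = √(15740 + (-51 + 3/2)) = √(15740 - 99/2) = √(31381/2) = √62762/2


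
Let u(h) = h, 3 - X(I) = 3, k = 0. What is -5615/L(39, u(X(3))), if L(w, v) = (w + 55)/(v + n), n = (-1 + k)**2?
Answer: -5615/94 ≈ -59.734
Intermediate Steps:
X(I) = 0 (X(I) = 3 - 1*3 = 3 - 3 = 0)
n = 1 (n = (-1 + 0)**2 = (-1)**2 = 1)
L(w, v) = (55 + w)/(1 + v) (L(w, v) = (w + 55)/(v + 1) = (55 + w)/(1 + v))
-5615/L(39, u(X(3))) = -5615*(1 + 0)/(55 + 39) = -5615/(94/1) = -5615/(1*94) = -5615/94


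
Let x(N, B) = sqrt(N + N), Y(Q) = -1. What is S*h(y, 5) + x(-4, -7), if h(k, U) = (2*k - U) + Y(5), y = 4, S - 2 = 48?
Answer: 100 + 2*I*sqrt(2) ≈ 100.0 + 2.8284*I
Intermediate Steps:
S = 50 (S = 2 + 48 = 50)
h(k, U) = -1 - U + 2*k (h(k, U) = (2*k - U) - 1 = (-U + 2*k) - 1 = -1 - U + 2*k)
x(N, B) = sqrt(2)*sqrt(N) (x(N, B) = sqrt(2*N) = sqrt(2)*sqrt(N))
S*h(y, 5) + x(-4, -7) = 50*(-1 - 1*5 + 2*4) + sqrt(2)*sqrt(-4) = 50*(-1 - 5 + 8) + sqrt(2)*(2*I) = 50*2 + 2*I*sqrt(2) = 100 + 2*I*sqrt(2)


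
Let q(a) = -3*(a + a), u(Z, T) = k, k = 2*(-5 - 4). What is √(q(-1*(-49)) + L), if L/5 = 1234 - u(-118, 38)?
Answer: √5966 ≈ 77.240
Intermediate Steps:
k = -18 (k = 2*(-9) = -18)
u(Z, T) = -18
q(a) = -6*a
L = 6260 (L = 5*(1234 - 1*(-18)) = 5*(1234 + 18) = 5*1252 = 6260)
√(q(-1*(-49)) + L) = √(-(-6)*(-49) + 6260) = √(-6*49 + 6260) = √(-294 + 6260) = √5966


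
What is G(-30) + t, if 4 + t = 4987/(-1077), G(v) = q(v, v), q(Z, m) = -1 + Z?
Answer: -42682/1077 ≈ -39.630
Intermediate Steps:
G(v) = -1 + v
t = -9295/1077 (t = -4 + 4987/(-1077) = -4 + 4987*(-1/1077) = -4 - 4987/1077 = -9295/1077 ≈ -8.6304)
G(-30) + t = (-1 - 30) - 9295/1077 = -31 - 9295/1077 = -42682/1077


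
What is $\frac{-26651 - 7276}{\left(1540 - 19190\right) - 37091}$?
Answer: $\frac{11309}{18247} \approx 0.61977$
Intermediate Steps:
$\frac{-26651 - 7276}{\left(1540 - 19190\right) - 37091} = - \frac{33927}{-17650 - 37091} = - \frac{33927}{-54741} = \left(-33927\right) \left(- \frac{1}{54741}\right) = \frac{11309}{18247}$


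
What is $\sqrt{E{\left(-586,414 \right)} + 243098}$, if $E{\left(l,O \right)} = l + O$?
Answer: $\sqrt{242926} \approx 492.88$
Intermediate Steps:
$E{\left(l,O \right)} = O + l$
$\sqrt{E{\left(-586,414 \right)} + 243098} = \sqrt{\left(414 - 586\right) + 243098} = \sqrt{-172 + 243098} = \sqrt{242926}$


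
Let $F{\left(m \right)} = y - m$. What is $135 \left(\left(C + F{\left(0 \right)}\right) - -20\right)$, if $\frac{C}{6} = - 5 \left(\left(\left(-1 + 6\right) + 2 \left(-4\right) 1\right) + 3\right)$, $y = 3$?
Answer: $3105$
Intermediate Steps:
$F{\left(m \right)} = 3 - m$
$C = 0$ ($C = 6 \left(- 5 \left(\left(\left(-1 + 6\right) + 2 \left(-4\right) 1\right) + 3\right)\right) = 6 \left(- 5 \left(\left(5 - 8\right) + 3\right)\right) = 6 \left(- 5 \left(-3 + 3\right)\right) = 6 \left(\left(-5\right) 0\right) = 6 \cdot 0 = 0$)
$135 \left(\left(C + F{\left(0 \right)}\right) - -20\right) = 135 \left(\left(0 + \left(3 - 0\right)\right) - -20\right) = 135 \left(\left(0 + \left(3 + 0\right)\right) + 20\right) = 135 \left(\left(0 + 3\right) + 20\right) = 135 \left(3 + 20\right) = 135 \cdot 23 = 3105$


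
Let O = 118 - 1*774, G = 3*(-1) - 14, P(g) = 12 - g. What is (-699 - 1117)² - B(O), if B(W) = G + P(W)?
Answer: 3297205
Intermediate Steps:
G = -17 (G = -3 - 14 = -17)
O = -656 (O = 118 - 774 = -656)
B(W) = -5 - W (B(W) = -17 + (12 - W) = -5 - W)
(-699 - 1117)² - B(O) = (-699 - 1117)² - (-5 - 1*(-656)) = (-1816)² - (-5 + 656) = 3297856 - 1*651 = 3297856 - 651 = 3297205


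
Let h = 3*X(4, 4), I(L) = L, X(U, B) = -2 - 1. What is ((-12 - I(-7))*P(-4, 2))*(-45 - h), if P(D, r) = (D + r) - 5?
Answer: -1260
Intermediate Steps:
X(U, B) = -3
h = -9 (h = 3*(-3) = -9)
P(D, r) = -5 + D + r
((-12 - I(-7))*P(-4, 2))*(-45 - h) = ((-12 - 1*(-7))*(-5 - 4 + 2))*(-45 - 1*(-9)) = ((-12 + 7)*(-7))*(-45 + 9) = -5*(-7)*(-36) = 35*(-36) = -1260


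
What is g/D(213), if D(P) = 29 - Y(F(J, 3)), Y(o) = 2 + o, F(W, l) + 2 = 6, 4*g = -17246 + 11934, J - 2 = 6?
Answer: -1328/23 ≈ -57.739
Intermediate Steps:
J = 8 (J = 2 + 6 = 8)
g = -1328 (g = (-17246 + 11934)/4 = (1/4)*(-5312) = -1328)
F(W, l) = 4 (F(W, l) = -2 + 6 = 4)
D(P) = 23 (D(P) = 29 - (2 + 4) = 29 - 1*6 = 29 - 6 = 23)
g/D(213) = -1328/23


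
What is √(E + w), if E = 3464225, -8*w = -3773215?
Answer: √62974030/4 ≈ 1983.9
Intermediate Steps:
w = 3773215/8 (w = -⅛*(-3773215) = 3773215/8 ≈ 4.7165e+5)
√(E + w) = √(3464225 + 3773215/8) = √(31487015/8) = √62974030/4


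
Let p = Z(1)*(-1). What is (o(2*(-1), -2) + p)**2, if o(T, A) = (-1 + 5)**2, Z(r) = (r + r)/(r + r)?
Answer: 225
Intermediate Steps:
Z(r) = 1 (Z(r) = (2*r)/((2*r)) = (2*r)*(1/(2*r)) = 1)
o(T, A) = 16 (o(T, A) = 4**2 = 16)
p = -1 (p = 1*(-1) = -1)
(o(2*(-1), -2) + p)**2 = (16 - 1)**2 = 15**2 = 225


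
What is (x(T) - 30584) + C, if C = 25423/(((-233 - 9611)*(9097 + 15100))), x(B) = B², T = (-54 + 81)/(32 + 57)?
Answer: -57704027007076763/1886744717828 ≈ -30584.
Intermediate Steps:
T = 27/89 ≈ 0.30337
C = -25423/238195268 (C = 25423/((-9844*24197)) = 25423/(-238195268) = 25423*(-1/238195268) = -25423/238195268 ≈ -0.00010673)
(x(T) - 30584) + C = ((27/89)² - 30584) - 25423/238195268 = (729/7921 - 30584) - 25423/238195268 = -242255135/7921 - 25423/238195268 = -57704027007076763/1886744717828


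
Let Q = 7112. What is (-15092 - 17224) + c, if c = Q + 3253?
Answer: -21951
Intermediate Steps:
c = 10365 (c = 7112 + 3253 = 10365)
(-15092 - 17224) + c = (-15092 - 17224) + 10365 = -32316 + 10365 = -21951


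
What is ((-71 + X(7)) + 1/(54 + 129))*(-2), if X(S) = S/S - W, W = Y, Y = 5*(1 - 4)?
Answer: 20128/183 ≈ 109.99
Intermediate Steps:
Y = -15 (Y = 5*(-3) = -15)
W = -15
X(S) = 16 (X(S) = S/S - 1*(-15) = 1 + 15 = 16)
((-71 + X(7)) + 1/(54 + 129))*(-2) = ((-71 + 16) + 1/(54 + 129))*(-2) = (-55 + 1/183)*(-2) = -10064/183*(-2) = 20128/183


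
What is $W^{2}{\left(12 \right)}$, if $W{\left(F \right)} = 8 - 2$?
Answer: $36$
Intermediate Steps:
$W{\left(F \right)} = 6$ ($W{\left(F \right)} = 8 - 2 = 6$)
$W^{2}{\left(12 \right)} = 6^{2} = 36$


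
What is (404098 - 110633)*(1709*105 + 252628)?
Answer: 126798302945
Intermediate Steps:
(404098 - 110633)*(1709*105 + 252628) = 293465*(179445 + 252628) = 293465*432073 = 126798302945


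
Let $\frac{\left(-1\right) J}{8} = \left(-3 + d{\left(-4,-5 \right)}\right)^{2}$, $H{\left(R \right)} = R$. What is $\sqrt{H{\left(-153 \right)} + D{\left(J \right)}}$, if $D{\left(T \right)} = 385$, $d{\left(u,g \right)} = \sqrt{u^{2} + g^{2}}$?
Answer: $2 \sqrt{58} \approx 15.232$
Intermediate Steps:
$d{\left(u,g \right)} = \sqrt{g^{2} + u^{2}}$
$J = - 8 \left(-3 + \sqrt{41}\right)^{2}$ ($J = - 8 \left(-3 + \sqrt{\left(-5\right)^{2} + \left(-4\right)^{2}}\right)^{2} = - 8 \left(-3 + \sqrt{25 + 16}\right)^{2} = - 8 \left(-3 + \sqrt{41}\right)^{2} \approx -92.65$)
$\sqrt{H{\left(-153 \right)} + D{\left(J \right)}} = \sqrt{-153 + 385} = \sqrt{232} = 2 \sqrt{58}$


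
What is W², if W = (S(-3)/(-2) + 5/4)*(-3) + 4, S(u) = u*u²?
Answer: 25921/16 ≈ 1620.1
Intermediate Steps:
S(u) = u³
W = -161/4 (W = ((-3)³/(-2) + 5/4)*(-3) + 4 = (-27*(-½) + 5*(¼))*(-3) + 4 = (27/2 + 5/4)*(-3) + 4 = (59/4)*(-3) + 4 = -177/4 + 4 = -161/4 ≈ -40.250)
W² = (-161/4)² = 25921/16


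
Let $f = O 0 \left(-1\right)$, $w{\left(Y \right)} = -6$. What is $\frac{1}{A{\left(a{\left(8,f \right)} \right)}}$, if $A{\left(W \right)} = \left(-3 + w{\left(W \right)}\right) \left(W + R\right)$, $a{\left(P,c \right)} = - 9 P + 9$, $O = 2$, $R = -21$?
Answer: $\frac{1}{756} \approx 0.0013228$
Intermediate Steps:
$f = 0$ ($f = 2 \cdot 0 \left(-1\right) = 0 \left(-1\right) = 0$)
$a{\left(P,c \right)} = 9 - 9 P$
$A{\left(W \right)} = 189 - 9 W$ ($A{\left(W \right)} = \left(-3 - 6\right) \left(W - 21\right) = - 9 \left(-21 + W\right) = 189 - 9 W$)
$\frac{1}{A{\left(a{\left(8,f \right)} \right)}} = \frac{1}{189 - 9 \left(9 - 72\right)} = \frac{1}{189 - -567} = \frac{1}{189 + 567} = \frac{1}{756}$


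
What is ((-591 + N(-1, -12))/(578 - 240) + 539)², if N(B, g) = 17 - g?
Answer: 8246456100/28561 ≈ 2.8873e+5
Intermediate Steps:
((-591 + N(-1, -12))/(578 - 240) + 539)² = ((-591 + (17 - 1*(-12)))/(578 - 240) + 539)² = ((-591 + (17 + 12))/338 + 539)² = ((-591 + 29)*(1/338) + 539)² = (-562*1/338 + 539)² = (-281/169 + 539)² = (90810/169)² = 8246456100/28561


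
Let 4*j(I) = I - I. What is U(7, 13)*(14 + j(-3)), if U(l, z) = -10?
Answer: -140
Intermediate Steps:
j(I) = 0 (j(I) = (I - I)/4 = (¼)*0 = 0)
U(7, 13)*(14 + j(-3)) = -10*(14 + 0) = -10*14 = -140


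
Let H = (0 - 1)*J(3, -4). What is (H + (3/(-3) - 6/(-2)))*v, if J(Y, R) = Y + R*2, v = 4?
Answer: 28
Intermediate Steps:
J(Y, R) = Y + 2*R
H = 5 (H = (0 - 1)*(3 + 2*(-4)) = -(3 - 8) = -1*(-5) = 5)
(H + (3/(-3) - 6/(-2)))*v = (5 + (3/(-3) - 6/(-2)))*4 = (5 + (3*(-⅓) - 6*(-½)))*4 = (5 + (-1 + 3))*4 = (5 + 2)*4 = 7*4 = 28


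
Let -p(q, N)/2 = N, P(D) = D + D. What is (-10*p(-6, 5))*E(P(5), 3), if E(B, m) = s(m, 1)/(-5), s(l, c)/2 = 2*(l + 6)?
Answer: -720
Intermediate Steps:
P(D) = 2*D
s(l, c) = 24 + 4*l (s(l, c) = 2*(2*(l + 6)) = 2*(2*(6 + l)) = 2*(12 + 2*l) = 24 + 4*l)
p(q, N) = -2*N
E(B, m) = -24/5 - 4*m/5 (E(B, m) = (24 + 4*m)/(-5) = (24 + 4*m)*(-1/5) = -24/5 - 4*m/5)
(-10*p(-6, 5))*E(P(5), 3) = (-(-20)*5)*(-24/5 - 4/5*3) = (-10*(-10))*(-24/5 - 12/5) = 100*(-36/5) = -720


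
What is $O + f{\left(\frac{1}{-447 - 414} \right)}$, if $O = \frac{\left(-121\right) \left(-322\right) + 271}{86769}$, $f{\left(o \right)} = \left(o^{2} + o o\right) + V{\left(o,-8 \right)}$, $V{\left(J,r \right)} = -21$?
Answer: $- \frac{48952329574}{2382358587} \approx -20.548$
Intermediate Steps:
$f{\left(o \right)} = -21 + 2 o^{2}$ ($f{\left(o \right)} = \left(o^{2} + o o\right) - 21 = \left(o^{2} + o^{2}\right) - 21 = 2 o^{2} - 21 = -21 + 2 o^{2}$)
$O = \frac{39233}{86769}$ ($O = \left(38962 + 271\right) \frac{1}{86769} = 39233 \cdot \frac{1}{86769} = \frac{39233}{86769} \approx 0.45215$)
$O + f{\left(\frac{1}{-447 - 414} \right)} = \frac{39233}{86769} - \left(21 - 2 \left(\frac{1}{-447 - 414}\right)^{2}\right) = \frac{39233}{86769} - \left(21 - 2 \left(\frac{1}{-861}\right)^{2}\right) = \frac{39233}{86769} - \left(21 - 2 \left(- \frac{1}{861}\right)^{2}\right) = \frac{39233}{86769} + \left(-21 + 2 \cdot \frac{1}{741321}\right) = \frac{39233}{86769} + \left(-21 + \frac{2}{741321}\right) = \frac{39233}{86769} - \frac{15567739}{741321} = - \frac{48952329574}{2382358587}$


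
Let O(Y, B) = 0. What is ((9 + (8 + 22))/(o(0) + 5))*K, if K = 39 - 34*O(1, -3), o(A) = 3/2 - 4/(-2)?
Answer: 3042/17 ≈ 178.94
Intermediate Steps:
o(A) = 7/2 (o(A) = 3*(½) - 4*(-½) = 3/2 + 2 = 7/2)
K = 39 (K = 39 - 34*0 = 39 + 0 = 39)
((9 + (8 + 22))/(o(0) + 5))*K = ((9 + (8 + 22))/(7/2 + 5))*39 = ((9 + 30)/(17/2))*39 = (39*(2/17))*39 = (78/17)*39 = 3042/17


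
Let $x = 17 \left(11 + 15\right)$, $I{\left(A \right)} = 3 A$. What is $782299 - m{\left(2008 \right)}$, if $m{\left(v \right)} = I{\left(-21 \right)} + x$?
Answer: $781920$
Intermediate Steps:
$x = 442$ ($x = 17 \cdot 26 = 442$)
$m{\left(v \right)} = 379$ ($m{\left(v \right)} = 3 \left(-21\right) + 442 = -63 + 442 = 379$)
$782299 - m{\left(2008 \right)} = 782299 - 379 = 781920$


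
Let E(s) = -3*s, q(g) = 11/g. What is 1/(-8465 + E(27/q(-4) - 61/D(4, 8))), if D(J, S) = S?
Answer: -88/740315 ≈ -0.00011887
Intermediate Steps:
1/(-8465 + E(27/q(-4) - 61/D(4, 8))) = 1/(-8465 - 3*(27/((11/(-4))) - 61/8)) = 1/(-8465 - 3*(27/((11*(-1/4))) - 61*1/8)) = 1/(-8465 - 3*(27/(-11/4) - 61/8)) = 1/(-8465 - 3*(27*(-4/11) - 61/8)) = 1/(-8465 - 3*(-108/11 - 61/8)) = 1/(-8465 - 3*(-1535/88)) = 1/(-8465 + 4605/88) = 1/(-740315/88) = -88/740315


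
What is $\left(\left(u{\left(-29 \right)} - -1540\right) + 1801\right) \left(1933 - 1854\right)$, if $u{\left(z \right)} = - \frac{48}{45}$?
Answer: $\frac{3957821}{15} \approx 2.6385 \cdot 10^{5}$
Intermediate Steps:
$u{\left(z \right)} = - \frac{16}{15}$ ($u{\left(z \right)} = \left(-48\right) \frac{1}{45} = - \frac{16}{15}$)
$\left(\left(u{\left(-29 \right)} - -1540\right) + 1801\right) \left(1933 - 1854\right) = \left(\left(- \frac{16}{15} - -1540\right) + 1801\right) \left(1933 - 1854\right) = \left(\left(- \frac{16}{15} + 1540\right) + 1801\right) 79 = \left(\frac{23084}{15} + 1801\right) 79 = \frac{50099}{15} \cdot 79 = \frac{3957821}{15}$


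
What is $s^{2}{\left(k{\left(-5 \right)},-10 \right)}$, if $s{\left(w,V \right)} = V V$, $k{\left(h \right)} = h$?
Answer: $10000$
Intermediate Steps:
$s{\left(w,V \right)} = V^{2}$
$s^{2}{\left(k{\left(-5 \right)},-10 \right)} = \left(\left(-10\right)^{2}\right)^{2} = 100^{2} = 10000$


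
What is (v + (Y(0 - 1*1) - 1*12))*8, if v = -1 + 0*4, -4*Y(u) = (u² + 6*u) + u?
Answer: -92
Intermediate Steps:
Y(u) = -7*u/4 - u²/4 (Y(u) = -((u² + 6*u) + u)/4 = -(u² + 7*u)/4 = -7*u/4 - u²/4)
v = -1 (v = -1 + 0 = -1)
(v + (Y(0 - 1*1) - 1*12))*8 = (-1 + (-(0 - 1*1)*(7 + (0 - 1*1))/4 - 1*12))*8 = (-1 + (-(0 - 1)*(7 + (0 - 1))/4 - 12))*8 = (-1 + (-¼*(-1)*(7 - 1) - 12))*8 = (-1 + (-¼*(-1)*6 - 12))*8 = (-1 + (3/2 - 12))*8 = (-1 - 21/2)*8 = -23/2*8 = -92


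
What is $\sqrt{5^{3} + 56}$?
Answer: $\sqrt{181} \approx 13.454$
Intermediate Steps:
$\sqrt{5^{3} + 56} = \sqrt{125 + 56} = \sqrt{181}$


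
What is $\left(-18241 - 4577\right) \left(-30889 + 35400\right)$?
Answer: $-102931998$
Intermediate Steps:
$\left(-18241 - 4577\right) \left(-30889 + 35400\right) = \left(-22818\right) 4511 = -102931998$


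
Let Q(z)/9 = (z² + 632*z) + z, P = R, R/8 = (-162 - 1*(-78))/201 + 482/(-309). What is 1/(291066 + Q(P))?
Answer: 47623801/9676191744058 ≈ 4.9217e-6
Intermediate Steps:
R = -327568/20703 (R = 8*((-162 - 1*(-78))/201 + 482/(-309)) = 8*((-162 + 78)*(1/201) + 482*(-1/309)) = 8*(-84*1/201 - 482/309) = 8*(-28/67 - 482/309) = 8*(-40946/20703) = -327568/20703 ≈ -15.822)
P = -327568/20703 ≈ -15.822
Q(z) = 9*z² + 5697*z (Q(z) = 9*((z² + 632*z) + z) = 9*(z² + 633*z) = 9*z² + 5697*z)
1/(291066 + Q(P)) = 1/(291066 + 9*(-327568/20703)*(633 - 327568/20703)) = 1/(291066 + 9*(-327568/20703)*(12777431/20703)) = 1/(291066 - 4185477517808/47623801) = 1/(9676191744058/47623801) = 47623801/9676191744058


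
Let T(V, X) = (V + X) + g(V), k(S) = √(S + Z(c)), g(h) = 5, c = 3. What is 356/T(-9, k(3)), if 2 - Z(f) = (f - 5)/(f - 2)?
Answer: -1424/9 - 356*√7/9 ≈ -262.88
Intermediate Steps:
Z(f) = 2 - (-5 + f)/(-2 + f) (Z(f) = 2 - (f - 5)/(f - 2) = 2 - (-5 + f)/(-2 + f))
k(S) = √(4 + S) (k(S) = √(S + (1 + 3)/(-2 + 3)) = √(S + 4/1) = √(S + 1*4) = √(S + 4) = √(4 + S))
T(V, X) = 5 + V + X (T(V, X) = (V + X) + 5 = 5 + V + X)
356/T(-9, k(3)) = 356/(5 - 9 + √(4 + 3)) = 356/(5 - 9 + √7) = 356/(-4 + √7)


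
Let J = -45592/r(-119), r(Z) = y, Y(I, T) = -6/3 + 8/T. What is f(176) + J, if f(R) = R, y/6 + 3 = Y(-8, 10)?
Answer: 125068/63 ≈ 1985.2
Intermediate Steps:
Y(I, T) = -2 + 8/T (Y(I, T) = -6*1/3 + 8/T = -2 + 8/T)
y = -126/5 (y = -18 + 6*(-2 + 8/10) = -18 + 6*(-2 + 8*(1/10)) = -18 + 6*(-2 + 4/5) = -18 + 6*(-6/5) = -18 - 36/5 = -126/5 ≈ -25.200)
r(Z) = -126/5
J = 113980/63 (J = -45592/(-126/5) = -45592*(-5/126) = 113980/63 ≈ 1809.2)
f(176) + J = 176 + 113980/63 = 125068/63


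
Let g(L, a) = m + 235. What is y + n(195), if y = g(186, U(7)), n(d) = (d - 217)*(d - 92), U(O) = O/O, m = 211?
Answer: -1820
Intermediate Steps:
U(O) = 1
n(d) = (-217 + d)*(-92 + d)
g(L, a) = 446 (g(L, a) = 211 + 235 = 446)
y = 446
y + n(195) = 446 + (19964 + 195² - 309*195) = 446 + (19964 + 38025 - 60255) = 446 - 2266 = -1820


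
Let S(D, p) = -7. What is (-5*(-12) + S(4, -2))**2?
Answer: 2809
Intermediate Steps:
(-5*(-12) + S(4, -2))**2 = (-5*(-12) - 7)**2 = (60 - 7)**2 = 53**2 = 2809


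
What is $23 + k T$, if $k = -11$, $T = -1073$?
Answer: $11826$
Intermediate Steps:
$23 + k T = 23 - -11803 = 23 + 11803 = 11826$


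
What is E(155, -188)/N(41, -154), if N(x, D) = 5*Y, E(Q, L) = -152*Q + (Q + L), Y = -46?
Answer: 23593/230 ≈ 102.58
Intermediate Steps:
E(Q, L) = L - 151*Q (E(Q, L) = -152*Q + (L + Q) = L - 151*Q)
N(x, D) = -230 (N(x, D) = 5*(-46) = -230)
E(155, -188)/N(41, -154) = (-188 - 151*155)/(-230) = (-188 - 23405)*(-1/230) = -23593*(-1/230) = 23593/230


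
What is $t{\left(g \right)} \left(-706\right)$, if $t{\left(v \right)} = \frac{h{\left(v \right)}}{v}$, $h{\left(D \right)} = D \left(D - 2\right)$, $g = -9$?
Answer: $7766$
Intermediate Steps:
$h{\left(D \right)} = D \left(-2 + D\right)$
$t{\left(v \right)} = -2 + v$ ($t{\left(v \right)} = \frac{v \left(-2 + v\right)}{v} = -2 + v$)
$t{\left(g \right)} \left(-706\right) = \left(-2 - 9\right) \left(-706\right) = \left(-11\right) \left(-706\right) = 7766$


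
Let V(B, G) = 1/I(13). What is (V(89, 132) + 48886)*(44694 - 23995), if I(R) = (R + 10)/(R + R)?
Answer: 23274038396/23 ≈ 1.0119e+9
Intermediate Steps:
I(R) = (10 + R)/(2*R) (I(R) = (10 + R)/((2*R)) = (10 + R)*(1/(2*R)) = (10 + R)/(2*R))
V(B, G) = 26/23 (V(B, G) = 1/((1/2)*(10 + 13)/13) = 1/((1/2)*(1/13)*23) = 1/(23/26) = 26/23)
(V(89, 132) + 48886)*(44694 - 23995) = (26/23 + 48886)*(44694 - 23995) = (1124404/23)*20699 = 23274038396/23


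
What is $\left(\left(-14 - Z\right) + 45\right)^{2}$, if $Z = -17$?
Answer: $2304$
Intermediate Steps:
$\left(\left(-14 - Z\right) + 45\right)^{2} = \left(\left(-14 - -17\right) + 45\right)^{2} = \left(\left(-14 + 17\right) + 45\right)^{2} = \left(3 + 45\right)^{2} = 48^{2} = 2304$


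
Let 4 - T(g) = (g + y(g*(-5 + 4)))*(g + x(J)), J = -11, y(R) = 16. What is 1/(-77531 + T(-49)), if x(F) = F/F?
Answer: -1/79111 ≈ -1.2640e-5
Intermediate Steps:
x(F) = 1
T(g) = 4 - (1 + g)*(16 + g) (T(g) = 4 - (g + 16)*(g + 1) = 4 - (16 + g)*(1 + g) = 4 - (1 + g)*(16 + g))
1/(-77531 + T(-49)) = 1/(-77531 + (-12 - 1*(-49)² - 17*(-49))) = 1/(-77531 + (-12 - 1*2401 + 833)) = 1/(-77531 + (-12 - 2401 + 833)) = 1/(-77531 - 1580) = 1/(-79111) = -1/79111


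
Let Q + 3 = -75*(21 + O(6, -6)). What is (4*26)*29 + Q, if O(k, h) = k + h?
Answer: 1438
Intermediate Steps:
O(k, h) = h + k
Q = -1578 (Q = -3 - 75*(21 + (-6 + 6)) = -3 - 75*(21 + 0) = -3 - 75*21 = -3 - 1575 = -1578)
(4*26)*29 + Q = (4*26)*29 - 1578 = 104*29 - 1578 = 3016 - 1578 = 1438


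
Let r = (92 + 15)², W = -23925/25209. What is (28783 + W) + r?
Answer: 338061521/8403 ≈ 40231.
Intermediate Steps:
W = -7975/8403 (W = -23925*1/25209 = -7975/8403 ≈ -0.94907)
r = 11449 (r = 107² = 11449)
(28783 + W) + r = (28783 - 7975/8403) + 11449 = 241855574/8403 + 11449 = 338061521/8403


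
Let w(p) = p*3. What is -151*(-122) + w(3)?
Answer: 18431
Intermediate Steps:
w(p) = 3*p
-151*(-122) + w(3) = -151*(-122) + 3*3 = 18422 + 9 = 18431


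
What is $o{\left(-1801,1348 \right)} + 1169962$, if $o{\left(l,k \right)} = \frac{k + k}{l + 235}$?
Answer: $\frac{916078898}{783} \approx 1.17 \cdot 10^{6}$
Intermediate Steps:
$o{\left(l,k \right)} = \frac{2 k}{235 + l}$
$o{\left(-1801,1348 \right)} + 1169962 = 2 \cdot 1348 \frac{1}{235 - 1801} + 1169962 = 2 \cdot 1348 \frac{1}{-1566} + 1169962 = 2 \cdot 1348 \left(- \frac{1}{1566}\right) + 1169962 = - \frac{1348}{783} + 1169962 = \frac{916078898}{783}$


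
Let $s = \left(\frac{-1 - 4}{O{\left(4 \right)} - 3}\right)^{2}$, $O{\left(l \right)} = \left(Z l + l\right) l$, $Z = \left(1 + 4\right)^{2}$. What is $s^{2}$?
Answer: $\frac{625}{29093783761} \approx 2.1482 \cdot 10^{-8}$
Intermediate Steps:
$Z = 25$ ($Z = 5^{2} = 25$)
$O{\left(l \right)} = 26 l^{2}$ ($O{\left(l \right)} = \left(25 l + l\right) l = 26 l l = 26 l^{2}$)
$s = \frac{25}{170569}$ ($s = \left(\frac{-1 - 4}{26 \cdot 4^{2} - 3}\right)^{2} = \left(\frac{-1 + \left(-4 + 0\right)}{26 \cdot 16 - 3}\right)^{2} = \left(\frac{-1 - 4}{416 - 3}\right)^{2} = \left(- \frac{5}{413}\right)^{2} = \frac{25}{170569} \approx 0.00014657$)
$s^{2} = \left(\frac{25}{170569}\right)^{2} = \frac{625}{29093783761}$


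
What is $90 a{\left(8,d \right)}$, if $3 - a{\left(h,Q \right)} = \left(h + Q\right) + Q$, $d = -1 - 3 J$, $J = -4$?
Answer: $-2430$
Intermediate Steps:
$d = 11$ ($d = -1 - -12 = -1 + 12 = 11$)
$a{\left(h,Q \right)} = 3 - h - 2 Q$ ($a{\left(h,Q \right)} = 3 - \left(\left(h + Q\right) + Q\right) = 3 - \left(\left(Q + h\right) + Q\right) = 3 - \left(h + 2 Q\right) = 3 - h - 2 Q$)
$90 a{\left(8,d \right)} = 90 \left(3 - 8 - 22\right) = 90 \left(-27\right) = -2430$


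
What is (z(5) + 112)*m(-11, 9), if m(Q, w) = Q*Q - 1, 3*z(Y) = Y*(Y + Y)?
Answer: 15440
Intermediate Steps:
z(Y) = 2*Y²/3 (z(Y) = (Y*(Y + Y))/3 = (Y*(2*Y))/3 = (2*Y²)/3 = 2*Y²/3)
m(Q, w) = -1 + Q² (m(Q, w) = Q² - 1 = -1 + Q²)
(z(5) + 112)*m(-11, 9) = ((⅔)*5² + 112)*(-1 + (-11)²) = ((⅔)*25 + 112)*(-1 + 121) = (50/3 + 112)*120 = (386/3)*120 = 15440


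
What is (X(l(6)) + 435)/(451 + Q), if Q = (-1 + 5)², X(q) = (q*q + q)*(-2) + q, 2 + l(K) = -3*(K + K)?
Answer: -2415/467 ≈ -5.1713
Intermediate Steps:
l(K) = -2 - 6*K (l(K) = -2 - 3*(K + K) = -2 - 6*K)
X(q) = -q - 2*q² (X(q) = (q² + q)*(-2) + q = (q + q²)*(-2) + q = (-2*q - 2*q²) + q = -q - 2*q²)
Q = 16 (Q = 4² = 16)
(X(l(6)) + 435)/(451 + Q) = (-(-2 - 6*6)*(1 + 2*(-2 - 6*6)) + 435)/(451 + 16) = (-(-2 - 36)*(1 + 2*(-2 - 36)) + 435)/467 = (-1*(-38)*(1 + 2*(-38)) + 435)*(1/467) = (-1*(-38)*(1 - 76) + 435)*(1/467) = (-1*(-38)*(-75) + 435)*(1/467) = (-2850 + 435)*(1/467) = -2415*1/467 = -2415/467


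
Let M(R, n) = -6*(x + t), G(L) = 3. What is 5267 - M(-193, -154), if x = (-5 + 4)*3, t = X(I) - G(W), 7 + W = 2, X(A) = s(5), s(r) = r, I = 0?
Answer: 5261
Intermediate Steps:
X(A) = 5
W = -5 (W = -7 + 2 = -5)
t = 2 (t = 5 - 1*3 = 5 - 3 = 2)
x = -3 (x = -1*3 = -3)
M(R, n) = 6 (M(R, n) = -6*(-3 + 2) = -6*(-1) = 6)
5267 - M(-193, -154) = 5267 - 1*6 = 5267 - 6 = 5261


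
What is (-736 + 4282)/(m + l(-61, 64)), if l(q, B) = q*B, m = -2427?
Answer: -3546/6331 ≈ -0.56010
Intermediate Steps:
l(q, B) = B*q
(-736 + 4282)/(m + l(-61, 64)) = (-736 + 4282)/(-2427 + 64*(-61)) = 3546/(-2427 - 3904) = 3546/(-6331) = 3546*(-1/6331) = -3546/6331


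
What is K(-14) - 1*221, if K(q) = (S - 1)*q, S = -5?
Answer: -137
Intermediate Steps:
K(q) = -6*q (K(q) = (-5 - 1)*q = -6*q)
K(-14) - 1*221 = -6*(-14) - 1*221 = 84 - 221 = -137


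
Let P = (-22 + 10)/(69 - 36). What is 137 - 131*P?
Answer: 2031/11 ≈ 184.64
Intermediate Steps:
P = -4/11 (P = -12/33 = -12*1/33 = -4/11 ≈ -0.36364)
137 - 131*P = 137 - 131*(-4/11) = 137 + 524/11 = 2031/11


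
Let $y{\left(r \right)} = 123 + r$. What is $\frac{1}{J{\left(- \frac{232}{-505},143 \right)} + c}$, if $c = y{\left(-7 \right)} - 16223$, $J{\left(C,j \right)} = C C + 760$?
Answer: $- \frac{255025}{3913814851} \approx -6.516 \cdot 10^{-5}$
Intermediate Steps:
$J{\left(C,j \right)} = 760 + C^{2}$ ($J{\left(C,j \right)} = C^{2} + 760 = 760 + C^{2}$)
$c = -16107$ ($c = \left(123 - 7\right) - 16223 = 116 - 16223 = -16107$)
$\frac{1}{J{\left(- \frac{232}{-505},143 \right)} + c} = \frac{1}{\left(760 + \left(- \frac{232}{-505}\right)^{2}\right) - 16107} = \frac{1}{\left(760 + \left(\left(-232\right) \left(- \frac{1}{505}\right)\right)^{2}\right) - 16107} = \frac{1}{\left(760 + \left(\frac{232}{505}\right)^{2}\right) - 16107} = \frac{1}{\left(760 + \frac{53824}{255025}\right) - 16107} = \frac{1}{\frac{193872824}{255025} - 16107} = \frac{1}{- \frac{3913814851}{255025}} = - \frac{255025}{3913814851}$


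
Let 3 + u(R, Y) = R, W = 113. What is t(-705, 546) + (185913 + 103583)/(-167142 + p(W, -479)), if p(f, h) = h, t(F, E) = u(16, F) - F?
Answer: 120062382/167621 ≈ 716.27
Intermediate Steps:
u(R, Y) = -3 + R
t(F, E) = 13 - F (t(F, E) = (-3 + 16) - F = 13 - F)
t(-705, 546) + (185913 + 103583)/(-167142 + p(W, -479)) = (13 - 1*(-705)) + (185913 + 103583)/(-167142 - 479) = (13 + 705) + 289496/(-167621) = 718 + 289496*(-1/167621) = 718 - 289496/167621 = 120062382/167621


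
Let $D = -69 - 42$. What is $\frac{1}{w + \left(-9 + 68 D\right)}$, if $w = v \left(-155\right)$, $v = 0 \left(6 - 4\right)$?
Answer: $- \frac{1}{7557} \approx -0.00013233$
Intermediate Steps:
$D = -111$
$v = 0$ ($v = 0 \cdot 2 = 0$)
$w = 0$ ($w = 0 \left(-155\right) = 0$)
$\frac{1}{w + \left(-9 + 68 D\right)} = \frac{1}{0 + \left(-9 + 68 \left(-111\right)\right)} = \frac{1}{0 - 7557} = \frac{1}{-7557} = - \frac{1}{7557}$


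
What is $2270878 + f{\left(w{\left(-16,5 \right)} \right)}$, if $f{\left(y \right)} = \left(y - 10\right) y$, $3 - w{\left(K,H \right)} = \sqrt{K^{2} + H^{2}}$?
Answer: $2271138 + 4 \sqrt{281} \approx 2.2712 \cdot 10^{6}$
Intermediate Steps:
$w{\left(K,H \right)} = 3 - \sqrt{H^{2} + K^{2}}$ ($w{\left(K,H \right)} = 3 - \sqrt{K^{2} + H^{2}} = 3 - \sqrt{H^{2} + K^{2}}$)
$f{\left(y \right)} = y \left(-10 + y\right)$ ($f{\left(y \right)} = \left(-10 + y\right) y = y \left(-10 + y\right)$)
$2270878 + f{\left(w{\left(-16,5 \right)} \right)} = 2270878 + \left(3 - \sqrt{5^{2} + \left(-16\right)^{2}}\right) \left(-10 + \left(3 - \sqrt{5^{2} + \left(-16\right)^{2}}\right)\right) = 2270878 + \left(3 - \sqrt{25 + 256}\right) \left(-10 + \left(3 - \sqrt{25 + 256}\right)\right) = 2270878 + \left(3 - \sqrt{281}\right) \left(-10 + \left(3 - \sqrt{281}\right)\right) = 2270878 + \left(3 - \sqrt{281}\right) \left(-7 - \sqrt{281}\right) = 2270878 + \left(-7 - \sqrt{281}\right) \left(3 - \sqrt{281}\right)$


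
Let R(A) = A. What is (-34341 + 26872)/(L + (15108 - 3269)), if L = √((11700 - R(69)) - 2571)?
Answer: -88425491/140152861 + 14938*√2265/140152861 ≈ -0.62585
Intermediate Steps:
L = 2*√2265 (L = √((11700 - 1*69) - 2571) = √((11700 - 69) - 2571) = √(11631 - 2571) = √9060 = 2*√2265 ≈ 95.184)
(-34341 + 26872)/(L + (15108 - 3269)) = (-34341 + 26872)/(2*√2265 + (15108 - 3269)) = -7469/(2*√2265 + 11839) = -7469/(11839 + 2*√2265)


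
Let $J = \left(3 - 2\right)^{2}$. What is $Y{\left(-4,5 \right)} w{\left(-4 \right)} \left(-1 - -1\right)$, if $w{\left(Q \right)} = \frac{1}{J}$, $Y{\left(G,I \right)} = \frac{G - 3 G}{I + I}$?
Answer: $0$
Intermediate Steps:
$Y{\left(G,I \right)} = - \frac{G}{I}$ ($Y{\left(G,I \right)} = \frac{\left(-2\right) G}{2 I} = - 2 G \frac{1}{2 I} = - \frac{G}{I}$)
$J = 1$ ($J = 1^{2} = 1$)
$w{\left(Q \right)} = 1$ ($w{\left(Q \right)} = 1^{-1} = 1$)
$Y{\left(-4,5 \right)} w{\left(-4 \right)} \left(-1 - -1\right) = \left(-1\right) \left(-4\right) \frac{1}{5} \cdot 1 \left(-1 - -1\right) = \left(-1\right) \left(-4\right) \frac{1}{5} \cdot 1 \left(-1 + 1\right) = \frac{4}{5} \cdot 1 \cdot 0 = \frac{4}{5} \cdot 0 = 0$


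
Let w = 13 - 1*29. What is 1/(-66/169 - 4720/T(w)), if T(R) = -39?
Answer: 507/61162 ≈ 0.0082895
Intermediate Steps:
w = -16 (w = 13 - 29 = -16)
1/(-66/169 - 4720/T(w)) = 1/(-66/169 - 4720/(-39)) = 1/(-66*1/169 - 4720*(-1/39)) = 1/(-66/169 + 4720/39) = 1/(61162/507) = 507/61162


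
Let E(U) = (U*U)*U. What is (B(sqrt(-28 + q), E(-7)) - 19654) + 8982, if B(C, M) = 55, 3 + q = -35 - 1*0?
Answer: -10617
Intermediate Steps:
q = -38 (q = -3 + (-35 - 1*0) = -3 + (-35 + 0) = -3 - 35 = -38)
E(U) = U**3 (E(U) = U**2*U = U**3)
(B(sqrt(-28 + q), E(-7)) - 19654) + 8982 = (55 - 19654) + 8982 = -19599 + 8982 = -10617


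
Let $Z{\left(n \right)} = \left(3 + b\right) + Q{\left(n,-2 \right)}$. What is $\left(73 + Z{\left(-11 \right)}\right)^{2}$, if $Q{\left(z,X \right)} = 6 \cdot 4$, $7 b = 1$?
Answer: $\frac{491401}{49} \approx 10029.0$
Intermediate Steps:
$b = \frac{1}{7}$ ($b = \frac{1}{7} \cdot 1 = \frac{1}{7} \approx 0.14286$)
$Q{\left(z,X \right)} = 24$
$Z{\left(n \right)} = \frac{190}{7}$ ($Z{\left(n \right)} = \left(3 + \frac{1}{7}\right) + 24 = \frac{22}{7} + 24 = \frac{190}{7}$)
$\left(73 + Z{\left(-11 \right)}\right)^{2} = \left(73 + \frac{190}{7}\right)^{2} = \left(\frac{701}{7}\right)^{2} = \frac{491401}{49}$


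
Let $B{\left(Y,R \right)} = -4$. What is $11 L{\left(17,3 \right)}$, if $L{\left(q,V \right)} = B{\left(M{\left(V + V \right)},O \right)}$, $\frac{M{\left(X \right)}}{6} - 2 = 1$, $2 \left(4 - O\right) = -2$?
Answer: $-44$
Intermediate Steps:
$O = 5$ ($O = 4 - -1 = 4 + 1 = 5$)
$M{\left(X \right)} = 18$ ($M{\left(X \right)} = 12 + 6 \cdot 1 = 12 + 6 = 18$)
$L{\left(q,V \right)} = -4$
$11 L{\left(17,3 \right)} = 11 \left(-4\right) = -44$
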